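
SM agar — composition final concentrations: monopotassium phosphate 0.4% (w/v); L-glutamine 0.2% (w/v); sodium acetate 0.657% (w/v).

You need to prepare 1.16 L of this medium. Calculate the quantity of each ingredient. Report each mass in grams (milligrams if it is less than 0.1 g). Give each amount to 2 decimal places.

monopotassium phosphate 4.64 g; L-glutamine 2.32 g; sodium acetate 7.62 g

Working volume: 1.16 L.
monopotassium phosphate: 0.4% w/v = 4 g/L → 4 × 1.16 L = 4.64 g
L-glutamine: 0.2 g per 100 mL × 1160 mL ÷ 100 = 2.32 g
sodium acetate: 0.657 g per 100 mL × 1160 mL ÷ 100 = 7.62 g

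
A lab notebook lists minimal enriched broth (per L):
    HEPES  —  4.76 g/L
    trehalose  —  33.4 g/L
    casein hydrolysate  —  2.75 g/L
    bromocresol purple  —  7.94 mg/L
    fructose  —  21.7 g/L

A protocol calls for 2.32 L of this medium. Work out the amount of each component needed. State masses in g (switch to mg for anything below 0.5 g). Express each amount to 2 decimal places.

HEPES 11.04 g; trehalose 77.49 g; casein hydrolysate 6.38 g; bromocresol purple 18.42 mg; fructose 50.34 g

Scale factor relative to 1 L: 2.32.
HEPES: 4.76 g/L × 2.32 L = 11.04 g
trehalose: 33.4 g/L × 2.32 L = 77.49 g
casein hydrolysate: 2.75 g/L × 2.32 L = 6.38 g
bromocresol purple: 7.94 mg/L × 2.32 L = 18.42 mg
fructose: 21.7 g/L × 2.32 L = 50.34 g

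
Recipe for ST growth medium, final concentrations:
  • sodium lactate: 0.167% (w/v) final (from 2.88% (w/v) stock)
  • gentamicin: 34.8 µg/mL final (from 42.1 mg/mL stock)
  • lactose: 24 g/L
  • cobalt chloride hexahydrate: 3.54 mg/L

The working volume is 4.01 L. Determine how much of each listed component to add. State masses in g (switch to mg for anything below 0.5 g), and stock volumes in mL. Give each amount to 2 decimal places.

sodium lactate 232.52 mL; gentamicin 3.31 mL; lactose 96.24 g; cobalt chloride hexahydrate 14.20 mg

Scale factor relative to 1 L: 4.01.
sodium lactate: V = C2·V2/C1 = 0.167% ÷ 2.88% × 4010 mL = 232.52 mL
gentamicin: C1V1 = C2V2 → 34.8 µg/mL × 4010 mL ÷ 42100 µg/mL = 3.31 mL
lactose: 24 g/L × 4.01 L = 96.24 g
cobalt chloride hexahydrate: 3.54 mg/L × 4.01 L = 14.20 mg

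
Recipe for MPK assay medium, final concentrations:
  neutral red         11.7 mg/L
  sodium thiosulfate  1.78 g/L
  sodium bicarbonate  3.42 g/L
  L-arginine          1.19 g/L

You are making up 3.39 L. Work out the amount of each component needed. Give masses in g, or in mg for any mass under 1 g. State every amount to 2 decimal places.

Scale factor relative to 1 L: 3.39.
neutral red: 11.7 mg/L × 3.39 L = 39.66 mg
sodium thiosulfate: 1.78 g/L × 3.39 L = 6.03 g
sodium bicarbonate: 3.42 g/L × 3.39 L = 11.59 g
L-arginine: 1.19 g/L × 3.39 L = 4.03 g

neutral red 39.66 mg; sodium thiosulfate 6.03 g; sodium bicarbonate 11.59 g; L-arginine 4.03 g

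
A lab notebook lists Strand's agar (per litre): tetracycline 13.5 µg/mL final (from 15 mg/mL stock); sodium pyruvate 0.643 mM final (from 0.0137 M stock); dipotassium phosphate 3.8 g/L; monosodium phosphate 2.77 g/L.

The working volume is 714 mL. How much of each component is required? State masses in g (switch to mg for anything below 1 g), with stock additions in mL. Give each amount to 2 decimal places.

tetracycline 0.64 mL; sodium pyruvate 33.51 mL; dipotassium phosphate 2.71 g; monosodium phosphate 1.98 g

Target volume = 714 mL = 0.714 L.
tetracycline: C1V1 = C2V2 → 13.5 µg/mL × 714 mL ÷ 15000 µg/mL = 0.64 mL
sodium pyruvate: C1V1 = C2V2 → 0.643 mM × 714 mL ÷ 13.7 mM = 33.51 mL
dipotassium phosphate: 3.8 g/L × 0.714 L = 2.71 g
monosodium phosphate: 2.77 g/L × 0.714 L = 1.98 g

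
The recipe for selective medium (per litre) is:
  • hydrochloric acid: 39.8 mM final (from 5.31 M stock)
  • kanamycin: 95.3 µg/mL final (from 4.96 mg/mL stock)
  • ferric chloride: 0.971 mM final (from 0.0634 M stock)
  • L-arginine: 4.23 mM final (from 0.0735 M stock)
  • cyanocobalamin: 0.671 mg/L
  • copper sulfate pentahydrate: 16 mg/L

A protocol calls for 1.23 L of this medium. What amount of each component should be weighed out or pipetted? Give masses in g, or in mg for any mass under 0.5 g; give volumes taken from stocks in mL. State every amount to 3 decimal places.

Scale factor relative to 1 L: 1.23.
hydrochloric acid: dilute stock: 39.8 mM × 1230 mL ÷ 5310 mM = 9.219 mL
kanamycin: V = C2·V2/C1 = 95.3 µg/mL × 1230 mL ÷ 4960 µg/mL = 23.633 mL
ferric chloride: V = C2·V2/C1 = 0.971 mM × 1230 mL ÷ 63.4 mM = 18.838 mL
L-arginine: dilute stock: 4.23 mM × 1230 mL ÷ 73.5 mM = 70.788 mL
cyanocobalamin: 0.671 mg/L × 1.23 L = 0.825 mg
copper sulfate pentahydrate: 16 mg/L × 1.23 L = 19.680 mg

hydrochloric acid 9.219 mL; kanamycin 23.633 mL; ferric chloride 18.838 mL; L-arginine 70.788 mL; cyanocobalamin 0.825 mg; copper sulfate pentahydrate 19.680 mg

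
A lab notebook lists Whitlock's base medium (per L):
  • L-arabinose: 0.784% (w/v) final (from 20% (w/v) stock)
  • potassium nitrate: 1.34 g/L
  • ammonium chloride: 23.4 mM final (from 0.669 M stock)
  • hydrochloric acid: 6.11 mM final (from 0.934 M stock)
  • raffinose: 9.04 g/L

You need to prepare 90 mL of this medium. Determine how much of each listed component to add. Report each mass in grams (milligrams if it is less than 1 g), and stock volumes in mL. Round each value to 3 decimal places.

L-arabinose 3.528 mL; potassium nitrate 120.600 mg; ammonium chloride 3.148 mL; hydrochloric acid 0.589 mL; raffinose 813.600 mg

Working volume: 90 mL = 0.09 L.
L-arabinose: dilute stock: 0.784% ÷ 20% × 90 mL = 3.528 mL
potassium nitrate: 1.34 g/L × 0.09 L = 0.1206 g = 120.600 mg
ammonium chloride: V = C2·V2/C1 = 23.4 mM × 90 mL ÷ 669 mM = 3.148 mL
hydrochloric acid: dilute stock: 6.11 mM × 90 mL ÷ 934 mM = 0.589 mL
raffinose: 9.04 g/L × 0.09 L = 0.8136 g = 813.600 mg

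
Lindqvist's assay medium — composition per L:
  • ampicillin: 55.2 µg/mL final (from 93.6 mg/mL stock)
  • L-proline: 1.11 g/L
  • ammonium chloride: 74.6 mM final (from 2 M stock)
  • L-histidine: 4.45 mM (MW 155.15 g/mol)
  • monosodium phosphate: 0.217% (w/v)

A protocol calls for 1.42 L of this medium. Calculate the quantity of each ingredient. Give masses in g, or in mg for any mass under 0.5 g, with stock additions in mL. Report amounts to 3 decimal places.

Working volume: 1.42 L.
ampicillin: V = C2·V2/C1 = 55.2 µg/mL × 1420 mL ÷ 93600 µg/mL = 0.837 mL
L-proline: 1.11 g/L × 1.42 L = 1.576 g
ammonium chloride: C1V1 = C2V2 → 74.6 mM × 1420 mL ÷ 2000 mM = 52.966 mL
L-histidine: 4.45 mmol/L × 155.15 g/mol × 1.42 L ÷ 1000 = 0.980 g
monosodium phosphate: 0.217% w/v = 2.17 g/L → 2.17 × 1.42 L = 3.081 g

ampicillin 0.837 mL; L-proline 1.576 g; ammonium chloride 52.966 mL; L-histidine 0.980 g; monosodium phosphate 3.081 g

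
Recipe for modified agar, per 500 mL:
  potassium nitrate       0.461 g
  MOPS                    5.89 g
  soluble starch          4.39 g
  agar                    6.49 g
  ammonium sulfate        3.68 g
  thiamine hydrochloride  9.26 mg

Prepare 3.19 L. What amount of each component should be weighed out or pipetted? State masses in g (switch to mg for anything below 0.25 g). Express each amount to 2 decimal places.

potassium nitrate 2.94 g; MOPS 37.58 g; soluble starch 28.01 g; agar 41.41 g; ammonium sulfate 23.48 g; thiamine hydrochloride 59.08 mg

Scale factor = 3190 mL / 500 mL = 6.38.
potassium nitrate: 0.461 g × (3190 mL / 500 mL) = 2.94 g
MOPS: 5.89 g × (3190 mL / 500 mL) = 37.58 g
soluble starch: 4.39 g × (3190 mL / 500 mL) = 28.01 g
agar: 6.49 g × (3190 mL / 500 mL) = 41.41 g
ammonium sulfate: 3.68 g × (3190 mL / 500 mL) = 23.48 g
thiamine hydrochloride: 9.26 mg × (3190 mL / 500 mL) = 59.08 mg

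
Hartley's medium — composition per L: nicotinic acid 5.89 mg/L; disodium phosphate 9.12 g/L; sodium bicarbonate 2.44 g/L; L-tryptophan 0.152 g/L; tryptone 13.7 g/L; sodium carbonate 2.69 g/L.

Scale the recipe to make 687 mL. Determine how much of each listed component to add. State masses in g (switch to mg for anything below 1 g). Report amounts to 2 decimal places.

nicotinic acid 4.05 mg; disodium phosphate 6.27 g; sodium bicarbonate 1.68 g; L-tryptophan 104.42 mg; tryptone 9.41 g; sodium carbonate 1.85 g

Target volume = 687 mL = 0.687 L.
nicotinic acid: 5.89 mg/L × 0.687 L = 4.05 mg
disodium phosphate: 9.12 g/L × 0.687 L = 6.27 g
sodium bicarbonate: 2.44 g/L × 0.687 L = 1.68 g
L-tryptophan: 0.152 g/L × 0.687 L = 0.104424 g = 104.42 mg
tryptone: 13.7 g/L × 0.687 L = 9.41 g
sodium carbonate: 2.69 g/L × 0.687 L = 1.85 g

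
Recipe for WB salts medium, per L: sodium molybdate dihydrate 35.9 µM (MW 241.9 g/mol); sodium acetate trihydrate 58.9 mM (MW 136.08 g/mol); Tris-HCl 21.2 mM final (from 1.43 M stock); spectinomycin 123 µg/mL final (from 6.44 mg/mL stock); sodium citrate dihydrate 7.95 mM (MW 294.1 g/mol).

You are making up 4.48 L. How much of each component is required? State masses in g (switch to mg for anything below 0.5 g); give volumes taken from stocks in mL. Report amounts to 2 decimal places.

sodium molybdate dihydrate 38.91 mg; sodium acetate trihydrate 35.91 g; Tris-HCl 66.42 mL; spectinomycin 85.57 mL; sodium citrate dihydrate 10.47 g

Working volume: 4.48 L.
sodium molybdate dihydrate: 35.9 µmol/L × 241.9 g/mol × 4.48 L ÷ 1000 = 38.91 mg
sodium acetate trihydrate: 58.9 mmol/L × 136.08 g/mol × 4.48 L ÷ 1000 = 35.91 g
Tris-HCl: V = C2·V2/C1 = 21.2 mM × 4480 mL ÷ 1430 mM = 66.42 mL
spectinomycin: dilute stock: 123 µg/mL × 4480 mL ÷ 6440 µg/mL = 85.57 mL
sodium citrate dihydrate: 7.95 mmol/L × 294.1 g/mol × 4.48 L ÷ 1000 = 10.47 g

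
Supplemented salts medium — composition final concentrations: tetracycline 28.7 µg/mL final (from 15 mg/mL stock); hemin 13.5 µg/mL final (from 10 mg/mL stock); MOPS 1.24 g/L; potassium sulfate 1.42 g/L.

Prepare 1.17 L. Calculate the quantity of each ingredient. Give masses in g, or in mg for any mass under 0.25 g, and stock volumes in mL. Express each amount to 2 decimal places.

Scale factor relative to 1 L: 1.17.
tetracycline: C1V1 = C2V2 → 28.7 µg/mL × 1170 mL ÷ 15000 µg/mL = 2.24 mL
hemin: V = C2·V2/C1 = 13.5 µg/mL × 1170 mL ÷ 10000 µg/mL = 1.58 mL
MOPS: 1.24 g/L × 1.17 L = 1.45 g
potassium sulfate: 1.42 g/L × 1.17 L = 1.66 g

tetracycline 2.24 mL; hemin 1.58 mL; MOPS 1.45 g; potassium sulfate 1.66 g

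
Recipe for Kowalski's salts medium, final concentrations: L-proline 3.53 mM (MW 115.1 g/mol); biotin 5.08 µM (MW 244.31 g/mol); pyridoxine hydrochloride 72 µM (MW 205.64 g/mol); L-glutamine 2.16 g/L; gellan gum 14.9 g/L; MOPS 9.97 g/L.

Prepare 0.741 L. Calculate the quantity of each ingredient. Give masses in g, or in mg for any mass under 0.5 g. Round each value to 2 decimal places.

Working volume: 0.741 L.
L-proline: 3.53 mmol/L × 115.1 mg/mmol × 0.741 L = 301.07 mg
biotin: 5.08 µmol/L × 244.31 g/mol × 0.741 L ÷ 1000 = 0.92 mg
pyridoxine hydrochloride: 72 µmol/L × 205.64 g/mol × 0.741 L ÷ 1000 = 10.97 mg
L-glutamine: 2.16 g/L × 0.741 L = 1.60 g
gellan gum: 14.9 g/L × 0.741 L = 11.04 g
MOPS: 9.97 g/L × 0.741 L = 7.39 g

L-proline 301.07 mg; biotin 0.92 mg; pyridoxine hydrochloride 10.97 mg; L-glutamine 1.60 g; gellan gum 11.04 g; MOPS 7.39 g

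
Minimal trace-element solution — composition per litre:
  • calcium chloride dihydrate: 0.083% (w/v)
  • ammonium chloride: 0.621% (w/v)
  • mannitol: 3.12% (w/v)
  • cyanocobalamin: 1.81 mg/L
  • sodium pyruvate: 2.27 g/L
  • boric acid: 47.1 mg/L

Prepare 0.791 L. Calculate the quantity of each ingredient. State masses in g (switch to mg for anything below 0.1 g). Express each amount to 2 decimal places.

calcium chloride dihydrate 0.66 g; ammonium chloride 4.91 g; mannitol 24.68 g; cyanocobalamin 1.43 mg; sodium pyruvate 1.80 g; boric acid 37.26 mg

Working volume: 0.791 L.
calcium chloride dihydrate: 0.083 g per 100 mL × 791 mL ÷ 100 = 0.66 g
ammonium chloride: 0.621% w/v = 6.21 g/L → 6.21 × 0.791 L = 4.91 g
mannitol: 3.12 g per 100 mL × 791 mL ÷ 100 = 24.68 g
cyanocobalamin: 1.81 mg/L × 0.791 L = 1.43 mg
sodium pyruvate: 2.27 g/L × 0.791 L = 1.80 g
boric acid: 47.1 mg/L × 0.791 L = 37.26 mg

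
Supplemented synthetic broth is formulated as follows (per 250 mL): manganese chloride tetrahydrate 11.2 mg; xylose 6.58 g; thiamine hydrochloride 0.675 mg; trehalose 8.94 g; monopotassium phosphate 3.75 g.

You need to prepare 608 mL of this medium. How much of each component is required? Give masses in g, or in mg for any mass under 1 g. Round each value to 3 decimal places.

manganese chloride tetrahydrate 27.238 mg; xylose 16.003 g; thiamine hydrochloride 1.642 mg; trehalose 21.742 g; monopotassium phosphate 9.120 g

Ratio of target to recipe volume: 608 / 250 = 2.432.
manganese chloride tetrahydrate: 11.2 mg × (608 mL / 250 mL) = 27.238 mg
xylose: 6.58 g × (608 mL / 250 mL) = 16.003 g
thiamine hydrochloride: 0.675 mg × (608 mL / 250 mL) = 1.642 mg
trehalose: 8.94 g × (608 mL / 250 mL) = 21.742 g
monopotassium phosphate: 3.75 g × (608 mL / 250 mL) = 9.120 g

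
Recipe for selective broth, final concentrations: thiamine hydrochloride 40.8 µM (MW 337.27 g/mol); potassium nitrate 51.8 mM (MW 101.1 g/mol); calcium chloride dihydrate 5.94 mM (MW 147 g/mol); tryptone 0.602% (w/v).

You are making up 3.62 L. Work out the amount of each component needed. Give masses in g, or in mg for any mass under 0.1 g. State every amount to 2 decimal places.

thiamine hydrochloride 49.81 mg; potassium nitrate 18.96 g; calcium chloride dihydrate 3.16 g; tryptone 21.79 g

Scale factor relative to 1 L: 3.62.
thiamine hydrochloride: 40.8 µmol/L × 337.27 g/mol × 3.62 L ÷ 1000 = 49.81 mg
potassium nitrate: 51.8 mmol/L × 101.1 g/mol × 3.62 L ÷ 1000 = 18.96 g
calcium chloride dihydrate: 5.94 mmol/L × 147 g/mol × 3.62 L ÷ 1000 = 3.16 g
tryptone: 0.602 g per 100 mL × 3620 mL ÷ 100 = 21.79 g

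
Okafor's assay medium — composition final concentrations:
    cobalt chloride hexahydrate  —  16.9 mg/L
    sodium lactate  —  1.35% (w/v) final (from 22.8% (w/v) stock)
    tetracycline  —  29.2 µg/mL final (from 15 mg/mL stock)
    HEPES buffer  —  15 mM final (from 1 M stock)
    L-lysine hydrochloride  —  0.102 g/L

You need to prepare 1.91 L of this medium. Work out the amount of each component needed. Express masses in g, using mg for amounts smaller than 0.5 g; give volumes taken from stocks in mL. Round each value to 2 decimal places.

Working volume: 1.91 L.
cobalt chloride hexahydrate: 16.9 mg/L × 1.91 L = 32.28 mg
sodium lactate: V = C2·V2/C1 = 1.35% ÷ 22.8% × 1910 mL = 113.09 mL
tetracycline: V = C2·V2/C1 = 29.2 µg/mL × 1910 mL ÷ 15000 µg/mL = 3.72 mL
HEPES buffer: C1V1 = C2V2 → 15 mM × 1910 mL ÷ 1000 mM = 28.65 mL
L-lysine hydrochloride: 0.102 g/L × 1.91 L = 0.19482 g = 194.82 mg

cobalt chloride hexahydrate 32.28 mg; sodium lactate 113.09 mL; tetracycline 3.72 mL; HEPES buffer 28.65 mL; L-lysine hydrochloride 194.82 mg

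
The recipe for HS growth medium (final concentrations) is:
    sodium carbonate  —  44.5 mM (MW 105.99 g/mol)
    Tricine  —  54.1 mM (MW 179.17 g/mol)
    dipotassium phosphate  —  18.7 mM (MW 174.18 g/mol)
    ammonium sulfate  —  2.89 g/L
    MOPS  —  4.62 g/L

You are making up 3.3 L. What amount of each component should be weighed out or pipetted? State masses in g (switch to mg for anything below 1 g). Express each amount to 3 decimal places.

Scale factor relative to 1 L: 3.3.
sodium carbonate: 44.5 mmol/L × 105.99 g/mol × 3.3 L ÷ 1000 = 15.565 g
Tricine: 54.1 mmol/L × 179.17 g/mol × 3.3 L ÷ 1000 = 31.987 g
dipotassium phosphate: 18.7 mmol/L × 174.18 g/mol × 3.3 L ÷ 1000 = 10.749 g
ammonium sulfate: 2.89 g/L × 3.3 L = 9.537 g
MOPS: 4.62 g/L × 3.3 L = 15.246 g

sodium carbonate 15.565 g; Tricine 31.987 g; dipotassium phosphate 10.749 g; ammonium sulfate 9.537 g; MOPS 15.246 g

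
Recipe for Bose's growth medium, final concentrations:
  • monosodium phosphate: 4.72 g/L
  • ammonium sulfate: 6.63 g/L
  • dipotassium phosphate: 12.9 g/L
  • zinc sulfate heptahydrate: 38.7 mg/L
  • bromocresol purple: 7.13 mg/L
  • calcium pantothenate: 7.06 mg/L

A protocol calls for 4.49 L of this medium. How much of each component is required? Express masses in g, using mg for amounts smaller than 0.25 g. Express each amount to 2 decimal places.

monosodium phosphate 21.19 g; ammonium sulfate 29.77 g; dipotassium phosphate 57.92 g; zinc sulfate heptahydrate 173.76 mg; bromocresol purple 32.01 mg; calcium pantothenate 31.70 mg

Working volume: 4.49 L.
monosodium phosphate: 4.72 g/L × 4.49 L = 21.19 g
ammonium sulfate: 6.63 g/L × 4.49 L = 29.77 g
dipotassium phosphate: 12.9 g/L × 4.49 L = 57.92 g
zinc sulfate heptahydrate: 38.7 mg/L × 4.49 L = 173.76 mg
bromocresol purple: 7.13 mg/L × 4.49 L = 32.01 mg
calcium pantothenate: 7.06 mg/L × 4.49 L = 31.70 mg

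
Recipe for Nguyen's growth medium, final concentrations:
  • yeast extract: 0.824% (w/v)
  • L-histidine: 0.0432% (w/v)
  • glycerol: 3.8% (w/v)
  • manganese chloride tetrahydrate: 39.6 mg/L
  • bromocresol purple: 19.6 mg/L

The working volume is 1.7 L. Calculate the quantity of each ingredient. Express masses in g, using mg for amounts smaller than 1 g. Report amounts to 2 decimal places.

yeast extract 14.01 g; L-histidine 734.40 mg; glycerol 64.60 g; manganese chloride tetrahydrate 67.32 mg; bromocresol purple 33.32 mg

Working volume: 1.7 L.
yeast extract: 0.824% w/v = 8.24 g/L → 8.24 × 1.7 L = 14.01 g
L-histidine: 0.0432 g per 100 mL × 1700 mL ÷ 100 = 0.7344 g = 734.40 mg
glycerol: 3.8% w/v = 38 g/L → 38 × 1.7 L = 64.60 g
manganese chloride tetrahydrate: 39.6 mg/L × 1.7 L = 67.32 mg
bromocresol purple: 19.6 mg/L × 1.7 L = 33.32 mg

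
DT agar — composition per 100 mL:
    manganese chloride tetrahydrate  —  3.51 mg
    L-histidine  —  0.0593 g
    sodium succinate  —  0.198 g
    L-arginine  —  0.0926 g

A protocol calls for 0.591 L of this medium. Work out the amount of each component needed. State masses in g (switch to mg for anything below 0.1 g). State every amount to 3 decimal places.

manganese chloride tetrahydrate 20.744 mg; L-histidine 0.350 g; sodium succinate 1.170 g; L-arginine 0.547 g

Scale factor = 591 mL / 100 mL = 5.91.
manganese chloride tetrahydrate: 3.51 mg × (591 mL / 100 mL) = 20.744 mg
L-histidine: 0.0593 g × (591 mL / 100 mL) = 0.350 g
sodium succinate: 0.198 g × (591 mL / 100 mL) = 1.170 g
L-arginine: 0.0926 g × (591 mL / 100 mL) = 0.547 g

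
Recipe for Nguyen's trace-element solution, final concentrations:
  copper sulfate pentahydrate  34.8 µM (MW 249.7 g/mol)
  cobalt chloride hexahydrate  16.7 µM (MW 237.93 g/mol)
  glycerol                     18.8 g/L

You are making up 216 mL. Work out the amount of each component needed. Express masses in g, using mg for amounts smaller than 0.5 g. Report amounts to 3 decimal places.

Working volume: 216 mL = 0.216 L.
copper sulfate pentahydrate: 34.8 µmol/L × 249.7 g/mol × 0.216 L ÷ 1000 = 1.877 mg
cobalt chloride hexahydrate: 16.7 µmol/L × 237.93 g/mol × 0.216 L ÷ 1000 = 0.858 mg
glycerol: 18.8 g/L × 0.216 L = 4.061 g

copper sulfate pentahydrate 1.877 mg; cobalt chloride hexahydrate 0.858 mg; glycerol 4.061 g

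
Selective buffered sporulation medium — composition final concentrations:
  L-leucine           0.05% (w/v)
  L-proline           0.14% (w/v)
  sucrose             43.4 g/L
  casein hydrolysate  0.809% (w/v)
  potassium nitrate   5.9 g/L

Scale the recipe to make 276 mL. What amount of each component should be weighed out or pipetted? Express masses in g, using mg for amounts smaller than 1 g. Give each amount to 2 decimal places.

Working volume: 276 mL = 0.276 L.
L-leucine: 0.05% w/v = 0.5 g/L → 0.5 × 0.276 L = 0.138 g = 138.00 mg
L-proline: 0.14% w/v = 1.4 g/L → 1.4 × 0.276 L = 0.3864 g = 386.40 mg
sucrose: 43.4 g/L × 0.276 L = 11.98 g
casein hydrolysate: 0.809 g per 100 mL × 276 mL ÷ 100 = 2.23 g
potassium nitrate: 5.9 g/L × 0.276 L = 1.63 g

L-leucine 138.00 mg; L-proline 386.40 mg; sucrose 11.98 g; casein hydrolysate 2.23 g; potassium nitrate 1.63 g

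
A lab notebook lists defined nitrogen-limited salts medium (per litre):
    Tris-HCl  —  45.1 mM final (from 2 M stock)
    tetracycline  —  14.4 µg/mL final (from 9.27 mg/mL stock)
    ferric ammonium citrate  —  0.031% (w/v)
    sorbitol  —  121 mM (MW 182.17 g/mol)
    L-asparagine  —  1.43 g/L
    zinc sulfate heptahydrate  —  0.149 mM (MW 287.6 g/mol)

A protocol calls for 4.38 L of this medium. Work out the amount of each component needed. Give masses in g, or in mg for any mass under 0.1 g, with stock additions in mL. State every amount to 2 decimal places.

Working volume: 4.38 L.
Tris-HCl: V = C2·V2/C1 = 45.1 mM × 4380 mL ÷ 2000 mM = 98.77 mL
tetracycline: dilute stock: 14.4 µg/mL × 4380 mL ÷ 9270 µg/mL = 6.80 mL
ferric ammonium citrate: 0.031 g per 100 mL × 4380 mL ÷ 100 = 1.36 g
sorbitol: 121 mmol/L × 182.17 g/mol × 4.38 L ÷ 1000 = 96.55 g
L-asparagine: 1.43 g/L × 4.38 L = 6.26 g
zinc sulfate heptahydrate: 0.149 mmol/L × 287.6 g/mol × 4.38 L ÷ 1000 = 0.19 g

Tris-HCl 98.77 mL; tetracycline 6.80 mL; ferric ammonium citrate 1.36 g; sorbitol 96.55 g; L-asparagine 6.26 g; zinc sulfate heptahydrate 0.19 g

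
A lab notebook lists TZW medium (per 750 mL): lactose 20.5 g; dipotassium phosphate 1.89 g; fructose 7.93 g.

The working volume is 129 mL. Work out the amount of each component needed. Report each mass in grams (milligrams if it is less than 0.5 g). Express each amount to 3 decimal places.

Ratio of target to recipe volume: 129 / 750 = 0.172.
lactose: 20.5 g × (129 mL / 750 mL) = 3.526 g
dipotassium phosphate: 1.89 g × (129 mL / 750 mL) = 0.32508 g = 325.080 mg
fructose: 7.93 g × (129 mL / 750 mL) = 1.364 g

lactose 3.526 g; dipotassium phosphate 325.080 mg; fructose 1.364 g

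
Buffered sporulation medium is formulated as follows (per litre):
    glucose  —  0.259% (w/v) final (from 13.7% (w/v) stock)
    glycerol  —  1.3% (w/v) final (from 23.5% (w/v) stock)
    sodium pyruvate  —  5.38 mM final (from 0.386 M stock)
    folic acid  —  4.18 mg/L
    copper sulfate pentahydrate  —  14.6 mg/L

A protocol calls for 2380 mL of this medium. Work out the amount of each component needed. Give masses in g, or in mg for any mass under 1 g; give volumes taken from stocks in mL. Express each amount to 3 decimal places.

Target volume = 2380 mL = 2.38 L.
glucose: V = C2·V2/C1 = 0.259% ÷ 13.7% × 2380 mL = 44.994 mL
glycerol: dilute stock: 1.3% ÷ 23.5% × 2380 mL = 131.660 mL
sodium pyruvate: C1V1 = C2V2 → 5.38 mM × 2380 mL ÷ 386 mM = 33.172 mL
folic acid: 4.18 mg/L × 2.38 L = 9.948 mg
copper sulfate pentahydrate: 14.6 mg/L × 2.38 L = 34.748 mg

glucose 44.994 mL; glycerol 131.660 mL; sodium pyruvate 33.172 mL; folic acid 9.948 mg; copper sulfate pentahydrate 34.748 mg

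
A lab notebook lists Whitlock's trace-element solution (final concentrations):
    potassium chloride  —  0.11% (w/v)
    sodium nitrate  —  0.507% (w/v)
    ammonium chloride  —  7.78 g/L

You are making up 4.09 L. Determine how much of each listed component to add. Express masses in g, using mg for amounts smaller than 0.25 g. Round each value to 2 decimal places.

potassium chloride 4.50 g; sodium nitrate 20.74 g; ammonium chloride 31.82 g

Working volume: 4.09 L.
potassium chloride: 0.11 g per 100 mL × 4090 mL ÷ 100 = 4.50 g
sodium nitrate: 0.507 g per 100 mL × 4090 mL ÷ 100 = 20.74 g
ammonium chloride: 7.78 g/L × 4.09 L = 31.82 g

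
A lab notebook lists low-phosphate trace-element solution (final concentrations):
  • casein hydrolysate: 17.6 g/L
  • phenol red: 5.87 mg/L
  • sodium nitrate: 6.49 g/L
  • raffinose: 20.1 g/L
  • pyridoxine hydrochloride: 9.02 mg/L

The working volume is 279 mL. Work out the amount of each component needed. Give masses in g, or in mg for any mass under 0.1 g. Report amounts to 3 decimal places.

Target volume = 279 mL = 0.279 L.
casein hydrolysate: 17.6 g/L × 0.279 L = 4.910 g
phenol red: 5.87 mg/L × 0.279 L = 1.638 mg
sodium nitrate: 6.49 g/L × 0.279 L = 1.811 g
raffinose: 20.1 g/L × 0.279 L = 5.608 g
pyridoxine hydrochloride: 9.02 mg/L × 0.279 L = 2.517 mg

casein hydrolysate 4.910 g; phenol red 1.638 mg; sodium nitrate 1.811 g; raffinose 5.608 g; pyridoxine hydrochloride 2.517 mg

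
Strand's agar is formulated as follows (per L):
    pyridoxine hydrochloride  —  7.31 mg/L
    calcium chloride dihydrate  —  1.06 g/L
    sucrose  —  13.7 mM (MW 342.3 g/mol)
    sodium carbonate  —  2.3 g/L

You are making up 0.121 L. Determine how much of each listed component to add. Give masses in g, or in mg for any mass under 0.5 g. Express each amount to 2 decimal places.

Working volume: 0.121 L.
pyridoxine hydrochloride: 7.31 mg/L × 0.121 L = 0.88 mg
calcium chloride dihydrate: 1.06 g/L × 0.121 L = 0.12826 g = 128.26 mg
sucrose: 13.7 mmol/L × 342.3 g/mol × 0.121 L ÷ 1000 = 0.57 g
sodium carbonate: 2.3 g/L × 0.121 L = 0.2783 g = 278.30 mg

pyridoxine hydrochloride 0.88 mg; calcium chloride dihydrate 128.26 mg; sucrose 0.57 g; sodium carbonate 278.30 mg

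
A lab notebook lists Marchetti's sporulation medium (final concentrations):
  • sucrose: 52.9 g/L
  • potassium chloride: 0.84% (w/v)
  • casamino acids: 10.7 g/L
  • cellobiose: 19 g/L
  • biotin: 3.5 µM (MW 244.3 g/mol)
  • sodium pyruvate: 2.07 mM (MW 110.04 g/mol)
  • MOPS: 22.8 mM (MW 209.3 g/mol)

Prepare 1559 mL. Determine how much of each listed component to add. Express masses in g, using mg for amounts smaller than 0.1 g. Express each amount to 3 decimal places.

sucrose 82.471 g; potassium chloride 13.096 g; casamino acids 16.681 g; cellobiose 29.621 g; biotin 1.333 mg; sodium pyruvate 0.355 g; MOPS 7.440 g

Target volume = 1559 mL = 1.559 L.
sucrose: 52.9 g/L × 1.559 L = 82.471 g
potassium chloride: 0.84% w/v = 8.4 g/L → 8.4 × 1.559 L = 13.096 g
casamino acids: 10.7 g/L × 1.559 L = 16.681 g
cellobiose: 19 g/L × 1.559 L = 29.621 g
biotin: 3.5 µmol/L × 244.3 g/mol × 1.559 L ÷ 1000 = 1.333 mg
sodium pyruvate: 2.07 mmol/L × 110.04 g/mol × 1.559 L ÷ 1000 = 0.355 g
MOPS: 22.8 mmol/L × 209.3 g/mol × 1.559 L ÷ 1000 = 7.440 g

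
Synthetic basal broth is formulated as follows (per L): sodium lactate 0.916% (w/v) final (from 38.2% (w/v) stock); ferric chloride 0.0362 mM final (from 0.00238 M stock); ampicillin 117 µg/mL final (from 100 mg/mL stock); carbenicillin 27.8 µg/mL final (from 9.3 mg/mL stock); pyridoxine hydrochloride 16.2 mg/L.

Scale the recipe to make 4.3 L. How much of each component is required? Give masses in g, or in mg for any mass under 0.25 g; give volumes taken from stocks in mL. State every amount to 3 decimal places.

sodium lactate 103.110 mL; ferric chloride 65.403 mL; ampicillin 5.031 mL; carbenicillin 12.854 mL; pyridoxine hydrochloride 69.660 mg

Scale factor relative to 1 L: 4.3.
sodium lactate: C1V1 = C2V2 → 0.916% ÷ 38.2% × 4300 mL = 103.110 mL
ferric chloride: V = C2·V2/C1 = 0.0362 mM × 4300 mL ÷ 2.38 mM = 65.403 mL
ampicillin: dilute stock: 117 µg/mL × 4300 mL ÷ 100000 µg/mL = 5.031 mL
carbenicillin: dilute stock: 27.8 µg/mL × 4300 mL ÷ 9300 µg/mL = 12.854 mL
pyridoxine hydrochloride: 16.2 mg/L × 4.3 L = 69.660 mg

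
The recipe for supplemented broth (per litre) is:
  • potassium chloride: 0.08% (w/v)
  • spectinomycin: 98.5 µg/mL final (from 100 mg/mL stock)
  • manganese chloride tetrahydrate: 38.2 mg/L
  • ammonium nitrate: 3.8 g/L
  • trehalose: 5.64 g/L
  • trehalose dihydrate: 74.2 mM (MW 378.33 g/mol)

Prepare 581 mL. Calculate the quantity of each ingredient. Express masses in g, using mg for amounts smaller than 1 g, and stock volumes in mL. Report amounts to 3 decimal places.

potassium chloride 464.800 mg; spectinomycin 0.572 mL; manganese chloride tetrahydrate 22.194 mg; ammonium nitrate 2.208 g; trehalose 3.277 g; trehalose dihydrate 16.310 g

Target volume = 581 mL = 0.581 L.
potassium chloride: 0.08% w/v = 0.8 g/L → 0.8 × 0.581 L = 0.4648 g = 464.800 mg
spectinomycin: V = C2·V2/C1 = 98.5 µg/mL × 581 mL ÷ 100000 µg/mL = 0.572 mL
manganese chloride tetrahydrate: 38.2 mg/L × 0.581 L = 22.194 mg
ammonium nitrate: 3.8 g/L × 0.581 L = 2.208 g
trehalose: 5.64 g/L × 0.581 L = 3.277 g
trehalose dihydrate: 74.2 mmol/L × 378.33 g/mol × 0.581 L ÷ 1000 = 16.310 g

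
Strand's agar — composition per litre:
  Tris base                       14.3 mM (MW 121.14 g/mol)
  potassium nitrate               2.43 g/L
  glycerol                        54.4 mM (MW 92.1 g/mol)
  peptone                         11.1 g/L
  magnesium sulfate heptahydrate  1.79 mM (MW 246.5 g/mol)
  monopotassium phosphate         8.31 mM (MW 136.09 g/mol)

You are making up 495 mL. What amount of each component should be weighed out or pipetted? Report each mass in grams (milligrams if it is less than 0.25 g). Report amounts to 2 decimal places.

Target volume = 495 mL = 0.495 L.
Tris base: 14.3 mmol/L × 121.14 g/mol × 0.495 L ÷ 1000 = 0.86 g
potassium nitrate: 2.43 g/L × 0.495 L = 1.20 g
glycerol: 54.4 mmol/L × 92.1 g/mol × 0.495 L ÷ 1000 = 2.48 g
peptone: 11.1 g/L × 0.495 L = 5.49 g
magnesium sulfate heptahydrate: 1.79 mmol/L × 246.5 mg/mmol × 0.495 L = 218.41 mg
monopotassium phosphate: 8.31 mmol/L × 136.09 g/mol × 0.495 L ÷ 1000 = 0.56 g

Tris base 0.86 g; potassium nitrate 1.20 g; glycerol 2.48 g; peptone 5.49 g; magnesium sulfate heptahydrate 218.41 mg; monopotassium phosphate 0.56 g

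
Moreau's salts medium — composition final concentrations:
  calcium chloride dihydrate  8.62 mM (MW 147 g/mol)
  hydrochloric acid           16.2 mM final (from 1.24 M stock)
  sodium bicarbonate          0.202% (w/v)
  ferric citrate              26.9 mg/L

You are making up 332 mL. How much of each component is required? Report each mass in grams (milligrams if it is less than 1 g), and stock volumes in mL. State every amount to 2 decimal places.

calcium chloride dihydrate 420.69 mg; hydrochloric acid 4.34 mL; sodium bicarbonate 670.64 mg; ferric citrate 8.93 mg

Working volume: 332 mL = 0.332 L.
calcium chloride dihydrate: 8.62 mmol/L × 147 mg/mmol × 0.332 L = 420.69 mg
hydrochloric acid: C1V1 = C2V2 → 16.2 mM × 332 mL ÷ 1240 mM = 4.34 mL
sodium bicarbonate: 0.202% w/v = 2.02 g/L → 2.02 × 0.332 L = 0.67064 g = 670.64 mg
ferric citrate: 26.9 mg/L × 0.332 L = 8.93 mg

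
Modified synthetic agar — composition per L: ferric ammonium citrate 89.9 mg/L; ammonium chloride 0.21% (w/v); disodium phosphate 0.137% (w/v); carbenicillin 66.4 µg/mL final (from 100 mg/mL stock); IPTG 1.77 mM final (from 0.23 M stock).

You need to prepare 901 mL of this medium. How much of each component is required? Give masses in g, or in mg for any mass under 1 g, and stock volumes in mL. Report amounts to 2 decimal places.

Scale factor relative to 1 L: 0.901.
ferric ammonium citrate: 89.9 mg/L × 0.901 L = 81.00 mg
ammonium chloride: 0.21% w/v = 2.1 g/L → 2.1 × 0.901 L = 1.89 g
disodium phosphate: 0.137% w/v = 1.37 g/L → 1.37 × 0.901 L = 1.23 g
carbenicillin: dilute stock: 66.4 µg/mL × 901 mL ÷ 100000 µg/mL = 0.60 mL
IPTG: V = C2·V2/C1 = 1.77 mM × 901 mL ÷ 230 mM = 6.93 mL

ferric ammonium citrate 81.00 mg; ammonium chloride 1.89 g; disodium phosphate 1.23 g; carbenicillin 0.60 mL; IPTG 6.93 mL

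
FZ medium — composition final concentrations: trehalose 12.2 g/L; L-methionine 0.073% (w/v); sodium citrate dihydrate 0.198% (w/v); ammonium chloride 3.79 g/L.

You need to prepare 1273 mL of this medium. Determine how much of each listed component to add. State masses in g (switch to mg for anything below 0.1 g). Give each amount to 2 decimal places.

Working volume: 1273 mL = 1.273 L.
trehalose: 12.2 g/L × 1.273 L = 15.53 g
L-methionine: 0.073% w/v = 0.73 g/L → 0.73 × 1.273 L = 0.93 g
sodium citrate dihydrate: 0.198% w/v = 1.98 g/L → 1.98 × 1.273 L = 2.52 g
ammonium chloride: 3.79 g/L × 1.273 L = 4.82 g

trehalose 15.53 g; L-methionine 0.93 g; sodium citrate dihydrate 2.52 g; ammonium chloride 4.82 g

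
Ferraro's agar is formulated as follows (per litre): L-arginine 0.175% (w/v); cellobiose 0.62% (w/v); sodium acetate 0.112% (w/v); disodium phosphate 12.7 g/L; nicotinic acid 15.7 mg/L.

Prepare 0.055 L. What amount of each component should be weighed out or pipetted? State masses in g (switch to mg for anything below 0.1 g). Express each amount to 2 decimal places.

Scale factor relative to 1 L: 0.055.
L-arginine: 0.175% w/v = 1.75 g/L → 1.75 × 0.055 L = 0.09625 g = 96.25 mg
cellobiose: 0.62 g per 100 mL × 55 mL ÷ 100 = 0.34 g
sodium acetate: 0.112% w/v = 1.12 g/L → 1.12 × 0.055 L = 0.0616 g = 61.60 mg
disodium phosphate: 12.7 g/L × 0.055 L = 0.70 g
nicotinic acid: 15.7 mg/L × 0.055 L = 0.86 mg

L-arginine 96.25 mg; cellobiose 0.34 g; sodium acetate 61.60 mg; disodium phosphate 0.70 g; nicotinic acid 0.86 mg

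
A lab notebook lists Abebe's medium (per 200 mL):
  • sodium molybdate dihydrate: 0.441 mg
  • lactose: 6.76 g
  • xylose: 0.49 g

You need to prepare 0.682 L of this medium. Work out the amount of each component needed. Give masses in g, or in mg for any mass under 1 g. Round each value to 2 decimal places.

sodium molybdate dihydrate 1.50 mg; lactose 23.05 g; xylose 1.67 g

Ratio of target to recipe volume: 682 / 200 = 3.41.
sodium molybdate dihydrate: 0.441 mg × (682 mL / 200 mL) = 1.50 mg
lactose: 6.76 g × (682 mL / 200 mL) = 23.05 g
xylose: 0.49 g × (682 mL / 200 mL) = 1.67 g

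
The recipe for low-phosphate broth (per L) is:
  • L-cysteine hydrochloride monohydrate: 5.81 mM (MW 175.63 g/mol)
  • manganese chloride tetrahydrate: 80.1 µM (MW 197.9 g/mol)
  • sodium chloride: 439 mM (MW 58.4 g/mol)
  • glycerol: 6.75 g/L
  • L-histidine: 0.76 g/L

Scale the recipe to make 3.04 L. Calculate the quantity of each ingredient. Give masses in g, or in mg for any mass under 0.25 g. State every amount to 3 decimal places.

Scale factor relative to 1 L: 3.04.
L-cysteine hydrochloride monohydrate: 5.81 mmol/L × 175.63 g/mol × 3.04 L ÷ 1000 = 3.102 g
manganese chloride tetrahydrate: 80.1 µmol/L × 197.9 g/mol × 3.04 L ÷ 1000 = 48.189 mg
sodium chloride: 439 mmol/L × 58.4 g/mol × 3.04 L ÷ 1000 = 77.938 g
glycerol: 6.75 g/L × 3.04 L = 20.520 g
L-histidine: 0.76 g/L × 3.04 L = 2.310 g

L-cysteine hydrochloride monohydrate 3.102 g; manganese chloride tetrahydrate 48.189 mg; sodium chloride 77.938 g; glycerol 20.520 g; L-histidine 2.310 g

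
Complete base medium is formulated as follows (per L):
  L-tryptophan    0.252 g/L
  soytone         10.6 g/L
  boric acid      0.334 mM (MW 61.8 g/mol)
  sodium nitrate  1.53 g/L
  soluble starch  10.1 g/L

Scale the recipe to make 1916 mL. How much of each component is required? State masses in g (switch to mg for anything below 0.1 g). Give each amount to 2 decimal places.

L-tryptophan 0.48 g; soytone 20.31 g; boric acid 39.55 mg; sodium nitrate 2.93 g; soluble starch 19.35 g

Target volume = 1916 mL = 1.916 L.
L-tryptophan: 0.252 g/L × 1.916 L = 0.48 g
soytone: 10.6 g/L × 1.916 L = 20.31 g
boric acid: 0.334 mmol/L × 61.8 mg/mmol × 1.916 L = 39.55 mg
sodium nitrate: 1.53 g/L × 1.916 L = 2.93 g
soluble starch: 10.1 g/L × 1.916 L = 19.35 g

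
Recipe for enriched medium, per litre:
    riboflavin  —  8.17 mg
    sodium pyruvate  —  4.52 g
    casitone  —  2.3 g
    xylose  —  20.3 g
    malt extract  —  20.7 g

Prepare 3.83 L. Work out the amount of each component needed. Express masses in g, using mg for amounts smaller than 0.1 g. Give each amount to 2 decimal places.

riboflavin 31.29 mg; sodium pyruvate 17.31 g; casitone 8.81 g; xylose 77.75 g; malt extract 79.28 g

Scale factor = 3830 mL / 1000 mL = 3.83.
riboflavin: 8.17 mg × (3830 mL / 1000 mL) = 31.29 mg
sodium pyruvate: 4.52 g × (3830 mL / 1000 mL) = 17.31 g
casitone: 2.3 g × (3830 mL / 1000 mL) = 8.81 g
xylose: 20.3 g × (3830 mL / 1000 mL) = 77.75 g
malt extract: 20.7 g × (3830 mL / 1000 mL) = 79.28 g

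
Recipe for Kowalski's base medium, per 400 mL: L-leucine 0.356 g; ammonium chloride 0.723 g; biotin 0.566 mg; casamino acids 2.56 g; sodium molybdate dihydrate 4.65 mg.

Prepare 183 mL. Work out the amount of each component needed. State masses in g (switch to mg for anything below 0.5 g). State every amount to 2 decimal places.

Ratio of target to recipe volume: 183 / 400 = 0.4575.
L-leucine: 0.356 g × (183 mL / 400 mL) = 0.16287 g = 162.87 mg
ammonium chloride: 0.723 g × (183 mL / 400 mL) = 0.330773 g = 330.77 mg
biotin: 0.566 mg × (183 mL / 400 mL) = 0.26 mg
casamino acids: 2.56 g × (183 mL / 400 mL) = 1.17 g
sodium molybdate dihydrate: 4.65 mg × (183 mL / 400 mL) = 2.13 mg

L-leucine 162.87 mg; ammonium chloride 330.77 mg; biotin 0.26 mg; casamino acids 1.17 g; sodium molybdate dihydrate 2.13 mg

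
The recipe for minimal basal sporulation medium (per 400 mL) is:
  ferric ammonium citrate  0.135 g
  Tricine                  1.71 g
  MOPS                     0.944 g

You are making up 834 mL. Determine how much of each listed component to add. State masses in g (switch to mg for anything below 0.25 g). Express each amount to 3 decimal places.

Ratio of target to recipe volume: 834 / 400 = 2.085.
ferric ammonium citrate: 0.135 g × (834 mL / 400 mL) = 0.281 g
Tricine: 1.71 g × (834 mL / 400 mL) = 3.565 g
MOPS: 0.944 g × (834 mL / 400 mL) = 1.968 g

ferric ammonium citrate 0.281 g; Tricine 3.565 g; MOPS 1.968 g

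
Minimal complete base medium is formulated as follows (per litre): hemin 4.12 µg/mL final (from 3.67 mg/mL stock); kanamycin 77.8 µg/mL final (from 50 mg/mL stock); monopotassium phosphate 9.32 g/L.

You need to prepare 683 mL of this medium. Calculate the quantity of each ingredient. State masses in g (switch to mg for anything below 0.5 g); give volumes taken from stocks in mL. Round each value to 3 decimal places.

Working volume: 683 mL = 0.683 L.
hemin: C1V1 = C2V2 → 4.12 µg/mL × 683 mL ÷ 3670 µg/mL = 0.767 mL
kanamycin: dilute stock: 77.8 µg/mL × 683 mL ÷ 50000 µg/mL = 1.063 mL
monopotassium phosphate: 9.32 g/L × 0.683 L = 6.366 g

hemin 0.767 mL; kanamycin 1.063 mL; monopotassium phosphate 6.366 g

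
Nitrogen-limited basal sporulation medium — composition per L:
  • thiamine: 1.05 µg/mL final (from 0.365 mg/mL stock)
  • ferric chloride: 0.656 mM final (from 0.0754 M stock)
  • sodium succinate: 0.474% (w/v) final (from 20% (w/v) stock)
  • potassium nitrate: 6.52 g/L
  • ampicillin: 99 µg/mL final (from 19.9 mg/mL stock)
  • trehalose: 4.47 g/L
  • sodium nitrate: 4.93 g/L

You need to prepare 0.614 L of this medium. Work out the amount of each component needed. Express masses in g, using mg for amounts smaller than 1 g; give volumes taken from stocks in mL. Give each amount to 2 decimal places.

Scale factor relative to 1 L: 0.614.
thiamine: C1V1 = C2V2 → 1.05 µg/mL × 614 mL ÷ 365 µg/mL = 1.77 mL
ferric chloride: dilute stock: 0.656 mM × 614 mL ÷ 75.4 mM = 5.34 mL
sodium succinate: C1V1 = C2V2 → 0.474% ÷ 20% × 614 mL = 14.55 mL
potassium nitrate: 6.52 g/L × 0.614 L = 4.00 g
ampicillin: V = C2·V2/C1 = 99 µg/mL × 614 mL ÷ 19900 µg/mL = 3.05 mL
trehalose: 4.47 g/L × 0.614 L = 2.74 g
sodium nitrate: 4.93 g/L × 0.614 L = 3.03 g

thiamine 1.77 mL; ferric chloride 5.34 mL; sodium succinate 14.55 mL; potassium nitrate 4.00 g; ampicillin 3.05 mL; trehalose 2.74 g; sodium nitrate 3.03 g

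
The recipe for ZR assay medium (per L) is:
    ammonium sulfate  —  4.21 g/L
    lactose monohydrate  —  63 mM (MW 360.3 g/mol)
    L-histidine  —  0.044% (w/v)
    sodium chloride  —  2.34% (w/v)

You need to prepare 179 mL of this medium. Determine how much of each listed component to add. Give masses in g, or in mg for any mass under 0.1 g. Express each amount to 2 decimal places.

ammonium sulfate 0.75 g; lactose monohydrate 4.06 g; L-histidine 78.76 mg; sodium chloride 4.19 g

Scale factor relative to 1 L: 0.179.
ammonium sulfate: 4.21 g/L × 0.179 L = 0.75 g
lactose monohydrate: 63 mmol/L × 360.3 g/mol × 0.179 L ÷ 1000 = 4.06 g
L-histidine: 0.044% w/v = 0.44 g/L → 0.44 × 0.179 L = 0.07876 g = 78.76 mg
sodium chloride: 2.34% w/v = 23.4 g/L → 23.4 × 0.179 L = 4.19 g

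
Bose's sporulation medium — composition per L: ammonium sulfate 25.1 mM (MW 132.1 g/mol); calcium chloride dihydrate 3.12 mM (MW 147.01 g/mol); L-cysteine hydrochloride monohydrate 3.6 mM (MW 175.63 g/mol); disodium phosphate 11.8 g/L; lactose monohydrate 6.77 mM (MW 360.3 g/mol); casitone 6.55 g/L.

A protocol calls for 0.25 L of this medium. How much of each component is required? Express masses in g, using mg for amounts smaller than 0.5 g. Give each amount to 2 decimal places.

Scale factor relative to 1 L: 0.25.
ammonium sulfate: 25.1 mmol/L × 132.1 g/mol × 0.25 L ÷ 1000 = 0.83 g
calcium chloride dihydrate: 3.12 mmol/L × 147.01 mg/mmol × 0.25 L = 114.67 mg
L-cysteine hydrochloride monohydrate: 3.6 mmol/L × 175.63 mg/mmol × 0.25 L = 158.07 mg
disodium phosphate: 11.8 g/L × 0.25 L = 2.95 g
lactose monohydrate: 6.77 mmol/L × 360.3 g/mol × 0.25 L ÷ 1000 = 0.61 g
casitone: 6.55 g/L × 0.25 L = 1.64 g

ammonium sulfate 0.83 g; calcium chloride dihydrate 114.67 mg; L-cysteine hydrochloride monohydrate 158.07 mg; disodium phosphate 2.95 g; lactose monohydrate 0.61 g; casitone 1.64 g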